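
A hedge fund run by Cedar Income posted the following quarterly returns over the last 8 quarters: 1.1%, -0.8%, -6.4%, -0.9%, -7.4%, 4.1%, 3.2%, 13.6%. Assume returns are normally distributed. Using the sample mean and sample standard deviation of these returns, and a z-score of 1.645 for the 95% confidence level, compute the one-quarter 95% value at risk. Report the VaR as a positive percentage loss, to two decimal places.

10.05

r̄ = (1.1 − 0.8 − 6.4 − 0.9 − 7.4 + 4.1 + 3.2 + 13.6) / 8 = 0.8125%
Σ(r − r̄)² = (1.1 − 0.8125)² + (-0.8 − 0.8125)² + … = 305.1088
σ = √[305.1088 / 7] = 6.6020%
VaR = −(r̄ − z·σ) = −(0.8125 − 1.645 × 6.6020) = −(-10.0478) = 10.0478%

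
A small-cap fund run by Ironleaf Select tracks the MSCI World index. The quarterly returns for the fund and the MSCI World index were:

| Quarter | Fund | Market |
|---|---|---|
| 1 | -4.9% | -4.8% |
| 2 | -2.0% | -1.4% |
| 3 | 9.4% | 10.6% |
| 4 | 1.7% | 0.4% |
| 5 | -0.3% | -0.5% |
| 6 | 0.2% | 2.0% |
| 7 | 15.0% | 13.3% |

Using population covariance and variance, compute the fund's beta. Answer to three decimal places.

1.036

r̄p = 2.7286%,  r̄m = 2.8000%
Cov = Σ(rp − r̄p)(rm − r̄m) / 7 = 39.0300
Var(rm) = Σ(rm − r̄m)² / 7 = 37.6829
β = Cov / Var = 39.0300 / 37.6829 = 1.0357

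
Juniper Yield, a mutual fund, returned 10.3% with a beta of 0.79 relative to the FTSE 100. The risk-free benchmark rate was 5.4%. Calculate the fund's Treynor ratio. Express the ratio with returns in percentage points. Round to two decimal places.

Treynor = (Rp − Rf) / β = (10.3% − 5.4%) / 0.79 = 4.90 / 0.79 = 6.2025

6.20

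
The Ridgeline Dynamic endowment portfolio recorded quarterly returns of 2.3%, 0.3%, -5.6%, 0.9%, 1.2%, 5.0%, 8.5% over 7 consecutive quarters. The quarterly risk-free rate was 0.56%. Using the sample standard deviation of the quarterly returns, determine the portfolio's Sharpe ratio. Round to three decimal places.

0.285

Mean return r̄ = 12.60 / 7 = 1.8000%
Σ(r − r̄)² = (2.3 − 1.8000)² + (0.3 − 1.8000)² + (-5.6 − 1.8000)² + … = 113.5600
sample σ = √(113.5600 / 6) = √18.9267 = 4.3505%
Sharpe = (r̄ − rf) / σ = (1.8000 − 0.56) / 4.3505 = 1.2400 / 4.3505 = 0.2850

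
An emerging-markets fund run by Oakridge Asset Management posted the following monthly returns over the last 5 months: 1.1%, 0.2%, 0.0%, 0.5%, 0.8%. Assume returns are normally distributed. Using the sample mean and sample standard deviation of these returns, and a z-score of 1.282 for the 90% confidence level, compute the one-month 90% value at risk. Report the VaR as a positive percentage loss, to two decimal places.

r̄ = (1.1 + 0.2 + 0 + 0.5 + 0.8) / 5 = 0.5200%
Σ(r − r̄)² = 0.7880; sample σ = √(0.7880/4) = 0.4438%
VaR = −(r̄ − z·σ) = −(0.5200 − 1.282 × 0.4438) = −(-0.0490) = 0.0490%

0.05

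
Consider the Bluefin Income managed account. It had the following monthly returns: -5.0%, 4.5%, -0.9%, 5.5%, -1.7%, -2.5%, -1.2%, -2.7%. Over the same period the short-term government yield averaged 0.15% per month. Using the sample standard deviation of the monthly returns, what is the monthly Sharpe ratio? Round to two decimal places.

r̄ = (-5 + 4.5 − 0.9 + 5.5 − 1.7 − 2.5 − 1.2 − 2.7) / 8 = -4.00 / 8 = -0.5000%
Σ(r − r̄)² = 92.1800; sample σ = √(92.1800/7) = 3.6289%
Sharpe = (r̄ − rf) / σ = (-0.5000 − 0.15) / 3.6289 = -0.6500 / 3.6289 = -0.1791

-0.18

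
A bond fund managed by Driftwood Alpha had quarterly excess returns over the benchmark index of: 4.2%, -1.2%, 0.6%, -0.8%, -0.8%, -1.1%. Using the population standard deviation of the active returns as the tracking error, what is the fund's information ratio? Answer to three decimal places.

0.079

r̄ = (4.2 − 1.2 + 0.6 − 0.8 − 0.8 − 1.1) / 6 = 0.90 / 6 = 0.1500%
Population σ = √[Σ(r − r̄)² / 6] = √[21.7950 / 6] = √3.6325 = 1.9059%
IR = r̄ / tracking error = 0.1500 / 1.9059 = 0.0787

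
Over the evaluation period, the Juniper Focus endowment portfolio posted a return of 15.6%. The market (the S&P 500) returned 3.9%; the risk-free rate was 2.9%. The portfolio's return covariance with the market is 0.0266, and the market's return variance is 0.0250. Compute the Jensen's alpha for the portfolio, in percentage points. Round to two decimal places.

11.64

β = Cov / Var = 0.0266 / 0.0250 = 1.0640
E[R] = Rf + β(Rm − Rf) = 2.9% + 1.0640 × (3.9% − 2.9%) = 3.9640%
α = Rp − E[R] = 15.6% − 3.9640% = 11.6360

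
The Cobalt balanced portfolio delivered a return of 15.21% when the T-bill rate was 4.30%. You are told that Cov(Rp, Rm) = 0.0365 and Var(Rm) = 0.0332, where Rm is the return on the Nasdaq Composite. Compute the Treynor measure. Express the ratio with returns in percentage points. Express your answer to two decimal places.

9.92

β = Cov / Var = 0.0365 / 0.0332 = 1.0994
Treynor = (Rp − Rf) / β = (15.21% − 4.30%) / 1.0994 = 10.91 / 1.0994 = 9.9236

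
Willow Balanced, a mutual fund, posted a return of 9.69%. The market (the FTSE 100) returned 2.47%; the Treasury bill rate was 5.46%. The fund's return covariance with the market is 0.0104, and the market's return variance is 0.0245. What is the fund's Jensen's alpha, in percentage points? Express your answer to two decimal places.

5.50

β = Cov / Var = 0.0104 / 0.0245 = 0.4245
E[R] = Rf + β(Rm − Rf) = 5.46% + 0.4245 × (2.47% − 5.46%) = 4.1907%
α = Rp − E[R] = 9.69% − 4.1907% = 5.4993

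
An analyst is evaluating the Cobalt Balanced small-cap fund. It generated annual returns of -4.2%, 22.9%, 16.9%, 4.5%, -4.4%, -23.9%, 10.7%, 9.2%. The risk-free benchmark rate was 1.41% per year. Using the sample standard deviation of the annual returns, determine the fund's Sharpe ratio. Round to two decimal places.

Mean return μ = 31.70 / 8 = 3.9625%
Sample σ = √[Σ(r − μ)² / 7] = √[1511.9988 / 7] = √215.9998 = 14.6969%
Sharpe = (μ − rf) / σ = (3.9625 − 1.41) / 14.6969 = 2.5525 / 14.6969 = 0.1737

0.17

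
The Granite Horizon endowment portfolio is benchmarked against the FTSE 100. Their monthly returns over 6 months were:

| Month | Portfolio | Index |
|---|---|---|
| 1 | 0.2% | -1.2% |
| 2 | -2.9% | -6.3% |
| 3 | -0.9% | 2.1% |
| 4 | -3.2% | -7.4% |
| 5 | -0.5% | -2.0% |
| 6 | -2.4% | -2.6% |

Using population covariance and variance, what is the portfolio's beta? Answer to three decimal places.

0.312

r̄p = -1.6167%,  r̄m = -2.9000%
Cov = Σ(rp − r̄p)(rm − r̄m) / 6 = 3.1550
Var(rm) = Σ(rm − r̄m)² / 6 = 10.1000
β = Cov / Var = 3.1550 / 10.1000 = 0.3124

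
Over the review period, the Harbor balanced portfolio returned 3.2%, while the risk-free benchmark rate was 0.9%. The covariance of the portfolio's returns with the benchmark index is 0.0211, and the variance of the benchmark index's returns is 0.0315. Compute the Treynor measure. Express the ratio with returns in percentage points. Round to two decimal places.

3.43

β = Cov / Var = 0.0211 / 0.0315 = 0.6698
Treynor = (Rp − Rf) / β = (3.2% − 0.9%) / 0.6698 = 2.30 / 0.6698 = 3.4339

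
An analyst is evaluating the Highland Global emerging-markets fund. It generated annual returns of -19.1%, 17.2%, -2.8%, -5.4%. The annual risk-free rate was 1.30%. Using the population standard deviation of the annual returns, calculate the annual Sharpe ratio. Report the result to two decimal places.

r̄ = (-19.1 + 17.2 − 2.8 − 5.4) / 4 = -10.10 / 4 = -2.5250%
Population σ = √[Σ(r − r̄)² / 4] = √[672.1475 / 4] = √168.0369 = 12.9629%
Sharpe = (r̄ − rf) / σ = (-2.5250 − 1.3) / 12.9629 = -3.8250 / 12.9629 = -0.2951

-0.30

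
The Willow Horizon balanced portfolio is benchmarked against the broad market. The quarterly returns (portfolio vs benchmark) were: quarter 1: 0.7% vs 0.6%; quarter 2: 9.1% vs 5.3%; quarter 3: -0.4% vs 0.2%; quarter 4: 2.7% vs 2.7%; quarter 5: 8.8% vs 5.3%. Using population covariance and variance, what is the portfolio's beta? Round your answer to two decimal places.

r̄p = 4.1800%,  r̄m = 2.8200%
Cov = Σ(rp − r̄p)(rm − r̄m) / 5 = 8.7124
Var(rm) = Σ(rm − r̄m)² / 5 = 4.8216
β = Cov / Var = 8.7124 / 4.8216 = 1.8070

1.81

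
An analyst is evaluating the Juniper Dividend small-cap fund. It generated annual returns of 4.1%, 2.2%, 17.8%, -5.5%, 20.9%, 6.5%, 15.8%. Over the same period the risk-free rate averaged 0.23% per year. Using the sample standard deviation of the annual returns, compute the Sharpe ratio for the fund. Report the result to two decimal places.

0.90

Mean return r̄ = 61.80 / 7 = 8.8286%
Σ(r − r̄)² = (4.1 − 8.8286)² + (2.2 − 8.8286)² + … = 551.8343
σ = √[551.8343 / 6] = 9.5902%
Sharpe = (r̄ − rf) / σ = (8.8286 − 0.23) / 9.5902 = 8.5986 / 9.5902 = 0.8966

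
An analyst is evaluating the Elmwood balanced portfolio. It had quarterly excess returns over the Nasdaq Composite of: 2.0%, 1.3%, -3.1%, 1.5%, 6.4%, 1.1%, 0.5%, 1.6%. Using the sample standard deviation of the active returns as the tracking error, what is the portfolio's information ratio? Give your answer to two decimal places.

0.55

r̄ = (2 + 1.3 − 3.1 + 1.5 + 6.4 + 1.1 + 0.5 + 1.6) / 8 = 1.4125%
Sample std dev = √[46.5688 / 7] = 2.5793%
IR = r̄ / tracking error = 1.4125 / 2.5793 = 0.5476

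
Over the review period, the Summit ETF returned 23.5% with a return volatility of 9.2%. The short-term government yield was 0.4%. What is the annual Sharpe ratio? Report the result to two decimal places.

2.51

Sharpe = (Rp − Rf) / σp = (23.5% − 0.4%) / 9.2% = 23.10% / 9.2% = 2.5109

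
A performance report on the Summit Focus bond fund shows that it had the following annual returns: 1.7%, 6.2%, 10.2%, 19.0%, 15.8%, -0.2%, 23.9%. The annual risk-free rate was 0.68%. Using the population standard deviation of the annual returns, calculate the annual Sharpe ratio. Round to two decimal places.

Mean return r̄ = 76.60 / 7 = 10.9429%
Population σ = √[Σ(r − r̄)² / 7] = √[489.0371 / 7] = √69.8624 = 8.3584%
Sharpe = (r̄ − rf) / σ = (10.9429 − 0.68) / 8.3584 = 10.2629 / 8.3584 = 1.2279

1.23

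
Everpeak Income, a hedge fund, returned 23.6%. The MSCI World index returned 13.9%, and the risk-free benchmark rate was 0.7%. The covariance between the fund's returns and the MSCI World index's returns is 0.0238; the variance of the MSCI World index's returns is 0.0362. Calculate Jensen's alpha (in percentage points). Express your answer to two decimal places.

14.22

β = Cov / Var = 0.0238 / 0.0362 = 0.6575
E[R] = Rf + β(Rm − Rf) = 0.7% + 0.6575 × (13.9% − 0.7%) = 9.3790%
α = Rp − E[R] = 23.6% − 9.3790% = 14.2210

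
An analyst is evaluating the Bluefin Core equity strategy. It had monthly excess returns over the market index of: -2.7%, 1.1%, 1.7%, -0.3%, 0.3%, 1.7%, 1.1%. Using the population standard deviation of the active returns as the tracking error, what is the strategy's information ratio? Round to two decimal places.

r̄ = (-2.7 + 1.1 + 1.7 − 0.3 + 0.3 + 1.7 + 1.1) / 7 = 0.4143%
Σ(r − r̄)² = 14.4686; population σ = √(14.4686/7) = 1.4377%
IR = r̄ / tracking error = 0.4143 / 1.4377 = 0.2882

0.29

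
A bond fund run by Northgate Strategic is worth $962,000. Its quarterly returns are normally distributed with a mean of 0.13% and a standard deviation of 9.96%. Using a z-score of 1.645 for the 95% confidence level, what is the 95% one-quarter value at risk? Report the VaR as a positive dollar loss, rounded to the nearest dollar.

$156,365

Return at the 95% tail: μ − z·σ = 0.13% − 1.645 × 9.96% = 0.13 − 16.3842 = -16.2542%
VaR = −(-16.2542%) × $962,000 = 16.2542% × $962,000 = $156,365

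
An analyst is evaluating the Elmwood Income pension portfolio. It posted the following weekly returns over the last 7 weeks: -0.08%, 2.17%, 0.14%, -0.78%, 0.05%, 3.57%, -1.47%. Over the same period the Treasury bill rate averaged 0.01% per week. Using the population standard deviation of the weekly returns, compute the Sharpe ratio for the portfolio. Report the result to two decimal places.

Mean return r̄ = 3.600 / 7 = 0.5143%
Σ(r − r̄)² = (-0.08 − 0.5143)² + (2.17 − 0.5143)² + (0.14 − 0.5143)² + … = 18.4002
σ = √[18.4002 / 7] = 1.6213%
Sharpe = (r̄ − rf) / σ = (0.5143 − 0.01) / 1.6213 = 0.5043 / 1.6213 = 0.3110

0.31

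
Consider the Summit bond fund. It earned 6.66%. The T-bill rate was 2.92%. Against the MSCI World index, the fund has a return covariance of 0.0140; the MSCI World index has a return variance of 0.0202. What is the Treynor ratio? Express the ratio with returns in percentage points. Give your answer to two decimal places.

β = Cov / Var = 0.0140 / 0.0202 = 0.6931
Treynor = (Rp − Rf) / β = (6.66% − 2.92%) / 0.6931 = 3.74 / 0.6931 = 5.3960

5.40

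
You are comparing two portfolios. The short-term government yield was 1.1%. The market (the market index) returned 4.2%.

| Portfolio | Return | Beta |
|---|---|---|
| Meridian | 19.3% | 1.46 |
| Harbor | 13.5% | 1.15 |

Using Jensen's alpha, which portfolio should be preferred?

Meridian

Meridian: α = 19.3% − [1.1% + 1.46 × (4.2% − 1.1%)] = 13.674
Harbor: α = 13.5% − [1.1% + 1.15 × (4.2% − 1.1%)] = 8.835
Highest: Meridian (13.674).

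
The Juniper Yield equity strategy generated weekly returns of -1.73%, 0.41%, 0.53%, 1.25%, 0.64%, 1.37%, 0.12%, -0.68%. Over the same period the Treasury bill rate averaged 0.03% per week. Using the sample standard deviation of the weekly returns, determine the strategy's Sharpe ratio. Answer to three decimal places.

0.204

Mean return r̄ = 1.910 / 8 = 0.2388%
Sample σ = √[Σ(r − r̄)² / 7] = √[7.3117 / 7] = √1.0445 = 1.0220%
Sharpe = (r̄ − rf) / σ = (0.2388 − 0.03) / 1.0220 = 0.2088 / 1.0220 = 0.2043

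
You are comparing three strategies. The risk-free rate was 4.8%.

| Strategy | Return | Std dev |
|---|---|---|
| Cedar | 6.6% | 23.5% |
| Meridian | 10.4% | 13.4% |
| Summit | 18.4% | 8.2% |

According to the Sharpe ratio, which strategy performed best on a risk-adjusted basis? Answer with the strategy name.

Summit

Cedar: Sharpe ratio = (6.6% − 4.8%) / 23.5% = 0.077
Meridian: Sharpe ratio = (10.4% − 4.8%) / 13.4% = 0.418
Summit: Sharpe ratio = (18.4% − 4.8%) / 8.2% = 1.659
Highest: Summit (1.659).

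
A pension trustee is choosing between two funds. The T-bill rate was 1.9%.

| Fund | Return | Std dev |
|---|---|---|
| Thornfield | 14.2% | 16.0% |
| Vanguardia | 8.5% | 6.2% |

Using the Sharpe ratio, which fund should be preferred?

Vanguardia

Thornfield: Sharpe ratio = (14.2% − 1.9%) / 16.0% = 0.769
Vanguardia: Sharpe ratio = (8.5% − 1.9%) / 6.2% = 1.065
Highest: Vanguardia (1.065).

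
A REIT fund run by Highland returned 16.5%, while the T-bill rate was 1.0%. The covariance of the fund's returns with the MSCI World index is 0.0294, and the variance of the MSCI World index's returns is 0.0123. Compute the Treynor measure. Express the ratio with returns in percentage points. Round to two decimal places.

6.48

β = Cov / Var = 0.0294 / 0.0123 = 2.3902
Treynor = (Rp − Rf) / β = (16.5% − 1.0%) / 2.3902 = 15.50 / 2.3902 = 6.4848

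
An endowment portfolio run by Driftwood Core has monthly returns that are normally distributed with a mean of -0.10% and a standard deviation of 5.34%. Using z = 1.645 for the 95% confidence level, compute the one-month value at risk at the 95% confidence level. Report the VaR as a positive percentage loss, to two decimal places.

8.88

VaR (as % loss) = −(μ − z·σ) = −(-0.10% − 1.645 × 5.34%) = −(-8.8843%) = 8.8843%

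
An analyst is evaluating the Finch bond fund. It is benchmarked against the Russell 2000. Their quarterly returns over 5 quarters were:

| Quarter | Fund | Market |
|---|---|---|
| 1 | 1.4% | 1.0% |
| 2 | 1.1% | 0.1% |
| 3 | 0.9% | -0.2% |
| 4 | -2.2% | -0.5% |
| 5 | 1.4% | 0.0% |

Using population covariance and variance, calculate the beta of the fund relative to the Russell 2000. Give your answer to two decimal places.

1.75

r̄p = 0.5200%,  r̄m = 0.0800%
Cov = Σ(rp − r̄p)(rm − r̄m) / 5 = 0.4444
Var(rm) = Σ(rm − r̄m)² / 5 = 0.2536
β = Cov / Var = 0.4444 / 0.2536 = 1.7524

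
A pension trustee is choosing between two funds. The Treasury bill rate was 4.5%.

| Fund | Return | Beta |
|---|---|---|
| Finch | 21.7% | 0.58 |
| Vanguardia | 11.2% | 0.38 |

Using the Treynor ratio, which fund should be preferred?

Finch

Finch: Treynor = (21.7% − 4.5%) / 0.58 = 29.655
Vanguardia: Treynor = (11.2% − 4.5%) / 0.38 = 17.632
Highest: Finch (29.655).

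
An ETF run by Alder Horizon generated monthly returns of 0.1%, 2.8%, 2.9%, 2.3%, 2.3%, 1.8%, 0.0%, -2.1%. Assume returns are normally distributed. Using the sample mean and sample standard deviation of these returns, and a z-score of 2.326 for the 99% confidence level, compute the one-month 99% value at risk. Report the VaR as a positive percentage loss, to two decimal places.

Mean return r̄ = 10.10 / 8 = 1.2625%
Sample std dev = √[21.7388 / 7] = 1.7623%
VaR = −(r̄ − z·σ) = −(1.2625 − 2.326 × 1.7623) = −(-2.8366) = 2.8366%

2.84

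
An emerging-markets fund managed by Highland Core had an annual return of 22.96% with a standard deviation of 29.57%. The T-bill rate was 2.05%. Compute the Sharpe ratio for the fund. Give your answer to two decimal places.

Sharpe = (Rp − Rf) / σp = (22.96% − 2.05%) / 29.57% = 20.91% / 29.57% = 0.7071

0.71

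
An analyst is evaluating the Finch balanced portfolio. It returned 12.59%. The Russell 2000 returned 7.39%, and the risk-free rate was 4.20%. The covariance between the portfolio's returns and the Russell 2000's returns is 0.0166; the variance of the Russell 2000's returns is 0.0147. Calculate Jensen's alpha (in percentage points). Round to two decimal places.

4.79

β = Cov / Var = 0.0166 / 0.0147 = 1.1293
E[R] = Rf + β(Rm − Rf) = 4.20% + 1.1293 × (7.39% − 4.20%) = 7.8025%
α = Rp − E[R] = 12.59% − 7.8025% = 4.7875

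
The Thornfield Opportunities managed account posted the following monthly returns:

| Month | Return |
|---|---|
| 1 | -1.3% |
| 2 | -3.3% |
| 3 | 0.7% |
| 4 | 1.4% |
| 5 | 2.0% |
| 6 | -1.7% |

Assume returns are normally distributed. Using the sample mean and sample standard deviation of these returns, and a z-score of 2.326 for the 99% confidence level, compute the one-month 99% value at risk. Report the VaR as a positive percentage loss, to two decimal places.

5.15

Mean return r̄ = -2.20 / 6 = -0.3667%
Σ(r − r̄)² = 21.1133; sample σ = √(21.1133/5) = 2.0549%
VaR = −(r̄ − z·σ) = −(-0.3667 − 2.326 × 2.0549) = −(-5.1464) = 5.1464%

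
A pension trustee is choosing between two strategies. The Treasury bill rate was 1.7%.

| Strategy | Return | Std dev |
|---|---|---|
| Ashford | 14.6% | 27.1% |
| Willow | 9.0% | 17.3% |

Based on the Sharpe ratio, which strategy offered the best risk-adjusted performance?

Ashford: Sharpe ratio = (14.6% − 1.7%) / 27.1% = 0.476
Willow: Sharpe ratio = (9.0% − 1.7%) / 17.3% = 0.422
Highest: Ashford (0.476).

Ashford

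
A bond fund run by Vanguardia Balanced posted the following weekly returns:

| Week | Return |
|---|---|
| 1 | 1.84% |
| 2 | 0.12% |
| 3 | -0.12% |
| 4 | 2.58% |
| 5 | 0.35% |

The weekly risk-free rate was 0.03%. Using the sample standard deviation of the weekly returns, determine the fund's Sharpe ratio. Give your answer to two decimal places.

0.78

Mean return r̄ = 4.770 / 5 = 0.9540%
Σ(r − r̄)² = 5.6427; sample σ = √(5.6427/4) = 1.1877%
Sharpe = (r̄ − rf) / σ = (0.9540 − 0.03) / 1.1877 = 0.9240 / 1.1877 = 0.7780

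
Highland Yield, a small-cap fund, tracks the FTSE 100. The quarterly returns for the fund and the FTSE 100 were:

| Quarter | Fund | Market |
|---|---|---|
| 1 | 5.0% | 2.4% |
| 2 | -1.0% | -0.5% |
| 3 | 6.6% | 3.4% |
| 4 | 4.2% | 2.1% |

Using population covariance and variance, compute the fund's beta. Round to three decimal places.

r̄p = 3.7000%,  r̄m = 1.8500%
Cov = Σ(rp − r̄p)(rm − r̄m) / 4 = 4.0950
Var(rm) = Σ(rm − r̄m)² / 4 = 2.0725
β = Cov / Var = 4.0950 / 2.0725 = 1.9759

1.976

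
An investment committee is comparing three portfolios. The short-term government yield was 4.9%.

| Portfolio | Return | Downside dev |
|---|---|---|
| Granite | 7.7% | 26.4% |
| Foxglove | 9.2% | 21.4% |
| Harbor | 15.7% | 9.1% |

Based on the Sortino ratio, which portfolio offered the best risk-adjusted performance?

Harbor

Granite: Sortino ratio = (7.7% − 4.9%) / 26.4% = 0.106
Foxglove: Sortino ratio = (9.2% − 4.9%) / 21.4% = 0.201
Harbor: Sortino ratio = (15.7% − 4.9%) / 9.1% = 1.187
Highest: Harbor (1.187).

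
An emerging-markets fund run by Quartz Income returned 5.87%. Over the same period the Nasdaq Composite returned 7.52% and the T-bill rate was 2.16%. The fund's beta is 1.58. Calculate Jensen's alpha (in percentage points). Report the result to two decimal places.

CAPM expected return = Rf + β(Rm − Rf) = 2.16% + 1.58 × (7.52% − 2.16%) = 2.16 + 1.58 × 5.36 = 10.6288%
Jensen's α = Rp − E[R] = 5.87% − 10.6288% = -4.7588

-4.76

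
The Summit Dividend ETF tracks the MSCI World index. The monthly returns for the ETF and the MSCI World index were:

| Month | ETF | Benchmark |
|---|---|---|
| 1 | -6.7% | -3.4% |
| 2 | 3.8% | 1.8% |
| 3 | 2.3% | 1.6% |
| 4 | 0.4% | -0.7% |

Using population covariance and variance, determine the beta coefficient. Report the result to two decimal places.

r̄p = -0.0500%,  r̄m = -0.1750%
Cov = Σ(rp − r̄p)(rm − r̄m) / 4 = 8.2463
Var(rm) = Σ(rm − r̄m)² / 4 = 4.4319
β = Cov / Var = 8.2463 / 4.4319 = 1.8607

1.86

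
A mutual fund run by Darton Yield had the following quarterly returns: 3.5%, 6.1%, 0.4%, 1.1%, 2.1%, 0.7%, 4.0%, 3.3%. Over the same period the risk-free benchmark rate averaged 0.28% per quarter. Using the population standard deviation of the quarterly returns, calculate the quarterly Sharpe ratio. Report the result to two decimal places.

1.30

r̄ = (3.5 + 6.1 + 0.4 + 1.1 + 2.1 + 0.7 + 4 + 3.3) / 8 = 21.20 / 8 = 2.6500%
Σ(r − r̄)² = 26.4400; population σ = √(26.4400/8) = 1.8180%
Sharpe = (r̄ − rf) / σ = (2.6500 − 0.28) / 1.8180 = 2.3700 / 1.8180 = 1.3036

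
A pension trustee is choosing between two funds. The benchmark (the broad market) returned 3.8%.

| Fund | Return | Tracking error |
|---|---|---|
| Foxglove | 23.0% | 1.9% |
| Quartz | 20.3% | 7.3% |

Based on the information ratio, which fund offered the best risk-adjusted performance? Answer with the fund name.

Foxglove

Foxglove: IR = (23.0% − 3.8%) / 1.9% = 10.105
Quartz: IR = (20.3% − 3.8%) / 7.3% = 2.260
Highest: Foxglove (10.105).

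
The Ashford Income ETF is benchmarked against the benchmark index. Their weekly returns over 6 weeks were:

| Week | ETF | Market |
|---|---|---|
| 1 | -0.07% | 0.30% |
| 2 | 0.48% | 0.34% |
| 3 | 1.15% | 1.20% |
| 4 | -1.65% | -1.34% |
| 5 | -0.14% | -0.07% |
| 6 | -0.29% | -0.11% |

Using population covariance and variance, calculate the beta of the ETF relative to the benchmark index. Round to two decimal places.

r̄p = -0.0867%,  r̄m = 0.0533%
Cov = Σ(rp − r̄p)(rm − r̄m) / 6 = 0.6338
Var(rm) = Σ(rm − r̄m)² / 6 = 0.5735
β = Cov / Var = 0.6338 / 0.5735 = 1.1051

1.11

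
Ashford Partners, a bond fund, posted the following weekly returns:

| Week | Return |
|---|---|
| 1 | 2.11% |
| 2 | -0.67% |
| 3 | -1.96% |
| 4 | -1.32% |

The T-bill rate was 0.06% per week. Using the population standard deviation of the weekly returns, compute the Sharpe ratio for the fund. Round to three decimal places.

Mean return μ = -1.840 / 4 = -0.4600%
Population std dev = √[9.6386 / 4] = 1.5523%
Sharpe = (μ − rf) / σ = (-0.4600 − 0.06) / 1.5523 = -0.5200 / 1.5523 = -0.3350

-0.335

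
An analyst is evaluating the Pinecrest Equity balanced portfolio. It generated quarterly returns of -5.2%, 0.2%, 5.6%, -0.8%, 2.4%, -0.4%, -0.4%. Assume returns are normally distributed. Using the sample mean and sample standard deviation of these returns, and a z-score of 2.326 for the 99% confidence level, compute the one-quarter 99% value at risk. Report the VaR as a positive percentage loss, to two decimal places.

Mean return r̄ = 1.40 / 7 = 0.2000%
Σ(r − r̄)² = (-5.2 − 0.2000)² + (0.2 − 0.2000)² + (5.6 − 0.2000)² + … = 64.8800
σ = √[64.8800 / 6] = 3.2884%
VaR = −(r̄ − z·σ) = −(0.2000 − 2.326 × 3.2884) = −(-7.4488) = 7.4488%

7.45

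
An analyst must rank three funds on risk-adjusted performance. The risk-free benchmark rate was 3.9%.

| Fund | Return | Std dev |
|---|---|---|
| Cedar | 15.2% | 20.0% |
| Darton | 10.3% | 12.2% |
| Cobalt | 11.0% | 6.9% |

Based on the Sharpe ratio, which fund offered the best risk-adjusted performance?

Cedar: Sharpe ratio = (15.2% − 3.9%) / 20.0% = 0.565
Darton: Sharpe ratio = (10.3% − 3.9%) / 12.2% = 0.525
Cobalt: Sharpe ratio = (11.0% − 3.9%) / 6.9% = 1.029
Highest: Cobalt (1.029).

Cobalt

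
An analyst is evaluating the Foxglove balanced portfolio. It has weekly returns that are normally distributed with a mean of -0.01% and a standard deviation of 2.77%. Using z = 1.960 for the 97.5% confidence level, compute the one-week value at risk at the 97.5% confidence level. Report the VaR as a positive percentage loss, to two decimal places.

5.44

VaR (as % loss) = −(μ − z·σ) = −(-0.01% − 1.960 × 2.77%) = −(-5.4392%) = 5.4392%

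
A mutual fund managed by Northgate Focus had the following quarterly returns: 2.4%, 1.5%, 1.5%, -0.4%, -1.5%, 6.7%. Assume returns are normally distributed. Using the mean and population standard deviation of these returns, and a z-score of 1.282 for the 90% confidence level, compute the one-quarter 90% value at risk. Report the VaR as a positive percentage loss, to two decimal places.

Mean return r̄ = 10.20 / 6 = 1.7000%
Population σ = √[Σ(r − r̄)² / 6] = √[40.2200 / 6] = √6.7033 = 2.5891%
VaR = −(r̄ − z·σ) = −(1.7000 − 1.282 × 2.5891) = −(-1.6192) = 1.6192%

1.62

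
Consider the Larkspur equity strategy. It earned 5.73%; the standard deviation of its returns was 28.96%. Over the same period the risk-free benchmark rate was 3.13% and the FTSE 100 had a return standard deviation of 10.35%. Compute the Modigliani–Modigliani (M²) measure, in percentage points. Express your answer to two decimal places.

Sharpe = (Rp − Rf) / σp = (5.73% − 3.13%) / 28.96% = 0.0898
M² = Rf + Sharpe × σm = 3.13% + 0.0898 × 10.35% = 4.0594%

4.06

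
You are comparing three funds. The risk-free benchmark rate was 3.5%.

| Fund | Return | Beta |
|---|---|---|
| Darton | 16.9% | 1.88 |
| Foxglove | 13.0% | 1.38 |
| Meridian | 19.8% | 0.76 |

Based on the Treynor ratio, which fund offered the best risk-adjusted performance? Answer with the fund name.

Darton: Treynor = (16.9% − 3.5%) / 1.88 = 7.128
Foxglove: Treynor = (13.0% − 3.5%) / 1.38 = 6.884
Meridian: Treynor = (19.8% − 3.5%) / 0.76 = 21.447
Highest: Meridian (21.447).

Meridian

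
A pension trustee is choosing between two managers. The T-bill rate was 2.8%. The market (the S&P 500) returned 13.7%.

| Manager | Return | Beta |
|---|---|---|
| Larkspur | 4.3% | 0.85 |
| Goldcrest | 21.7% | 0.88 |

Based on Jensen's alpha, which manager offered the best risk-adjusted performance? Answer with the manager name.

Larkspur: α = 4.3% − [2.8% + 0.85 × (13.7% − 2.8%)] = -7.765
Goldcrest: α = 21.7% − [2.8% + 0.88 × (13.7% − 2.8%)] = 9.308
Highest: Goldcrest (9.308).

Goldcrest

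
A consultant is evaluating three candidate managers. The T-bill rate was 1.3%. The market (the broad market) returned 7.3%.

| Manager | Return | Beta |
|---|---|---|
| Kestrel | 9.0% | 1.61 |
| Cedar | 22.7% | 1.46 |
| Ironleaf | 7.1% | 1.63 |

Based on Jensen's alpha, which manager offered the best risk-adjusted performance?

Kestrel: α = 9.0% − [1.3% + 1.61 × (7.3% − 1.3%)] = -1.960
Cedar: α = 22.7% − [1.3% + 1.46 × (7.3% − 1.3%)] = 12.640
Ironleaf: α = 7.1% − [1.3% + 1.63 × (7.3% − 1.3%)] = -3.980
Highest: Cedar (12.640).

Cedar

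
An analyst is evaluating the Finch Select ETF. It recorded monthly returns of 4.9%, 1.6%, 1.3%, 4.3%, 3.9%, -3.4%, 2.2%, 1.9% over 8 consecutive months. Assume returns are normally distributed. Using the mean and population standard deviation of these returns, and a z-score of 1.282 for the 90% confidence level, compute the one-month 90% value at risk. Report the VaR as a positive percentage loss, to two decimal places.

1.02

r̄ = (4.9 + 1.6 + 1.3 + 4.3 + 3.9 − 3.4 + 2.2 + 1.9) / 8 = 2.0875%
Σ(r − r̄)² = (4.9 − 2.0875)² + (1.6 − 2.0875)² + … = 47.1088
σ = √[47.1088 / 8] = 2.4266%
VaR = −(r̄ − z·σ) = −(2.0875 − 1.282 × 2.4266) = −(-1.0234) = 1.0234%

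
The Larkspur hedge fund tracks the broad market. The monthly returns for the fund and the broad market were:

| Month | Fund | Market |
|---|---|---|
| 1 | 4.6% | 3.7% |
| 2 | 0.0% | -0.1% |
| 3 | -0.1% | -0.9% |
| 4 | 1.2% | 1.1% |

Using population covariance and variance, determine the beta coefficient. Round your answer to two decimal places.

r̄p = 1.4250%,  r̄m = 0.9500%
Cov = Σ(rp − r̄p)(rm − r̄m) / 4 = 3.2538
Var(rm) = Σ(rm − r̄m)² / 4 = 3.0275
β = Cov / Var = 3.2538 / 3.0275 = 1.0747

1.07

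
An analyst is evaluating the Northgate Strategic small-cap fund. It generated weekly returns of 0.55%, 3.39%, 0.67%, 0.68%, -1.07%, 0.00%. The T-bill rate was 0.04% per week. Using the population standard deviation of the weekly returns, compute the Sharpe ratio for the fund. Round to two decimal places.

0.49

μ = (0.55 + 3.39 + 0.67 + 0.68 − 1.07 + 0) / 6 = 4.220 / 6 = 0.7033%
Σ(r − μ)² = (0.55 − 0.7033)² + (3.39 − 0.7033)² + … = 10.8827
population σ = √(10.8827 / 6) = √1.8138 = 1.3468%
Sharpe = (μ − rf) / σ = (0.7033 − 0.04) / 1.3468 = 0.6633 / 1.3468 = 0.4925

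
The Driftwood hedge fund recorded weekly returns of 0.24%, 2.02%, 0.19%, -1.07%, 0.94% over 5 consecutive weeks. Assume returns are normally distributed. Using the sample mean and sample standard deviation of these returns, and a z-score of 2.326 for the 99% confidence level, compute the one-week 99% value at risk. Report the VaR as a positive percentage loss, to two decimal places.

2.17

μ = (0.24 + 2.02 + 0.19 − 1.07 + 0.94) / 5 = 0.4640%
Σ(r − μ)² = (0.24 − 0.4640)² + (2.02 − 0.4640)² + … = 5.1261
σ = √[5.1261 / 4] = 1.1320%
VaR = −(μ − z·σ) = −(0.4640 − 2.326 × 1.1320) = −(-2.1690) = 2.1690%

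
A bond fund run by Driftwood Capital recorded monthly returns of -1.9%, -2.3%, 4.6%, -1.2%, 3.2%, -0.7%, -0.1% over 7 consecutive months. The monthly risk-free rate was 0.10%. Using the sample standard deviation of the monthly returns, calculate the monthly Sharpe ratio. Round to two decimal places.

0.05

Mean return μ = 1.60 / 7 = 0.2286%
Σ(r − μ)² = 41.8743; sample σ = √(41.8743/6) = 2.6418%
Sharpe = (μ − rf) / σ = (0.2286 − 0.1) / 2.6418 = 0.1286 / 2.6418 = 0.0487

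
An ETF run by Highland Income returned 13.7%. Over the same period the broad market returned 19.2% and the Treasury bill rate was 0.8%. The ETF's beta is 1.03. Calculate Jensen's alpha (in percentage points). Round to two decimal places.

-6.05

CAPM expected return = Rf + β(Rm − Rf) = 0.8% + 1.03 × (19.2% − 0.8%) = 0.8 + 1.03 × 18.40 = 19.7520%
Jensen's α = Rp − E[R] = 13.7% − 19.7520% = -6.0520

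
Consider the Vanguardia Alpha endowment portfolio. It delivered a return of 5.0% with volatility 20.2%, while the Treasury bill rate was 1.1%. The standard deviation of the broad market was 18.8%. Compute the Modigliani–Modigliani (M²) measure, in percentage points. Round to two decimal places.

4.73

Sharpe = (Rp − Rf) / σp = (5.0% − 1.1%) / 20.2% = 0.1931
M² = Rf + Sharpe × σm = 1.1% + 0.1931 × 18.8% = 4.7303%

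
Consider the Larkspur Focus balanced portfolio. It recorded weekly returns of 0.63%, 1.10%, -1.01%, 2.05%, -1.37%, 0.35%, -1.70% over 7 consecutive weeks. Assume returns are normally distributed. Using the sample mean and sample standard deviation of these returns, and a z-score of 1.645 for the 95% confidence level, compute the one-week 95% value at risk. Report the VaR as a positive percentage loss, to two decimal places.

Mean return r̄ = 0.050 / 7 = 0.0071%
Σ(r − r̄)² = (0.63 − 0.0071)² + (1.1 − 0.0071)² + … = 11.7185
sample σ = √(11.7185 / 6) = √1.9531 = 1.3975%
VaR = −(r̄ − z·σ) = −(0.0071 − 1.645 × 1.3975) = −(-2.2918) = 2.2918%

2.29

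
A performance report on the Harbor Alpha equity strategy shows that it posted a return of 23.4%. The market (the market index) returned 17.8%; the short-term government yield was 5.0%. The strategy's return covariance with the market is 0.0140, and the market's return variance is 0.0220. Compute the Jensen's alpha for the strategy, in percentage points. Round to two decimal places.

β = Cov / Var = 0.0140 / 0.0220 = 0.6364
E[R] = Rf + β(Rm − Rf) = 5.0% + 0.6364 × (17.8% − 5.0%) = 13.1459%
α = Rp − E[R] = 23.4% − 13.1459% = 10.2541

10.25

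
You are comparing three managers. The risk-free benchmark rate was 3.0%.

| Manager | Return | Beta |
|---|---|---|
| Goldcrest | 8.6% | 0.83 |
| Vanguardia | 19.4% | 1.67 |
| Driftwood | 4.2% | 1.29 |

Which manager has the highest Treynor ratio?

Vanguardia

Goldcrest: Treynor = (8.6% − 3.0%) / 0.83 = 6.747
Vanguardia: Treynor = (19.4% − 3.0%) / 1.67 = 9.820
Driftwood: Treynor = (4.2% − 3.0%) / 1.29 = 0.930
Highest: Vanguardia (9.820).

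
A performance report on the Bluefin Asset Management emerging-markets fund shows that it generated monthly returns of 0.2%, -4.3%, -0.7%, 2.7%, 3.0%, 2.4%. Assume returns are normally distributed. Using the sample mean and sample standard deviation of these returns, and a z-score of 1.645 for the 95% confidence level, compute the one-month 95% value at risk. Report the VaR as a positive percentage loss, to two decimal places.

4.06

r̄ = (0.2 − 4.3 − 0.7 + 2.7 + 3 + 2.4) / 6 = 0.5500%
Sample σ = √[Σ(r − r̄)² / 5] = √[39.2550 / 5] = √7.8510 = 2.8020%
VaR = −(r̄ − z·σ) = −(0.5500 − 1.645 × 2.8020) = −(-4.0593) = 4.0593%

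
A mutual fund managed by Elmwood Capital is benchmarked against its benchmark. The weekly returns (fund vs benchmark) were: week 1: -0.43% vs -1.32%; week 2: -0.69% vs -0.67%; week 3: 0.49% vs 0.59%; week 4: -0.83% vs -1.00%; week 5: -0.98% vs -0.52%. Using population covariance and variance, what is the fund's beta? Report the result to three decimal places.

0.586

r̄p = -0.4880%,  r̄m = -0.5840%
Cov = Σ(rp − r̄p)(rm − r̄m) / 5 = 0.2467
Var(rm) = Σ(rm − r̄m)² / 5 = 0.4209
β = Cov / Var = 0.2467 / 0.4209 = 0.5861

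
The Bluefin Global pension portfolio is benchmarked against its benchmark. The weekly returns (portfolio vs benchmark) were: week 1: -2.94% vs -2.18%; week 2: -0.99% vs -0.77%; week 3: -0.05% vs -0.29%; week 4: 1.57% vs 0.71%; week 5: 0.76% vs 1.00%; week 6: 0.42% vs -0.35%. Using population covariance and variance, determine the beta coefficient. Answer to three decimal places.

1.319

r̄p = -0.2050%,  r̄m = -0.3133%
Cov = Σ(rp − r̄p)(rm − r̄m) / 6 = 1.4214
Var(rm) = Σ(rm − r̄m)² / 6 = 1.0778
β = Cov / Var = 1.4214 / 1.0778 = 1.3188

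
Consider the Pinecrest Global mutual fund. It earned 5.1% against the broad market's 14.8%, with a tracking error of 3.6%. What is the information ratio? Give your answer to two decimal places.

IR = (Rp − Rb) / TE = (5.1% − 14.8%) / 3.6% = -9.70% / 3.6% = -2.6944

-2.69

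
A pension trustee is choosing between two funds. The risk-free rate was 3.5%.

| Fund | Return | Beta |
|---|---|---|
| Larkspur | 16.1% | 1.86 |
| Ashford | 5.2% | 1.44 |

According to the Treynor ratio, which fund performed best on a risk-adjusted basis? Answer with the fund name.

Larkspur

Larkspur: Treynor = (16.1% − 3.5%) / 1.86 = 6.774
Ashford: Treynor = (5.2% − 3.5%) / 1.44 = 1.181
Highest: Larkspur (6.774).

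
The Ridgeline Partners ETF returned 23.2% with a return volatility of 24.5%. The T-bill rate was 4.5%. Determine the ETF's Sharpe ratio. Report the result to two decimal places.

Sharpe = (Rp − Rf) / σp = (23.2% − 4.5%) / 24.5% = 18.70% / 24.5% = 0.7633

0.76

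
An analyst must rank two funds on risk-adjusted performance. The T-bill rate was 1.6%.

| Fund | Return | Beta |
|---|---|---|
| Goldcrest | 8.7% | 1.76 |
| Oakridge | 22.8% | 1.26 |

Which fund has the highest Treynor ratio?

Goldcrest: Treynor = (8.7% − 1.6%) / 1.76 = 4.034
Oakridge: Treynor = (22.8% − 1.6%) / 1.26 = 16.825
Highest: Oakridge (16.825).

Oakridge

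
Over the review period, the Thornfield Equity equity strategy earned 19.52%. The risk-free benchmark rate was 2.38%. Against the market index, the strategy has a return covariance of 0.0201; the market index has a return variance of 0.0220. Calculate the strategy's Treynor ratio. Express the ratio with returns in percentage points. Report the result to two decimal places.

β = Cov / Var = 0.0201 / 0.0220 = 0.9136
Treynor = (Rp − Rf) / β = (19.52% − 2.38%) / 0.9136 = 17.14 / 0.9136 = 18.7609

18.76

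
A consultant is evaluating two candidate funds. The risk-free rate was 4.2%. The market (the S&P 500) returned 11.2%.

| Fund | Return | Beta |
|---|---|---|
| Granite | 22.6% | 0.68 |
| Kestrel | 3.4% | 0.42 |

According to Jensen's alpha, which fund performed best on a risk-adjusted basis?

Granite

Granite: α = 22.6% − [4.2% + 0.68 × (11.2% − 4.2%)] = 13.640
Kestrel: α = 3.4% − [4.2% + 0.42 × (11.2% − 4.2%)] = -3.740
Highest: Granite (13.640).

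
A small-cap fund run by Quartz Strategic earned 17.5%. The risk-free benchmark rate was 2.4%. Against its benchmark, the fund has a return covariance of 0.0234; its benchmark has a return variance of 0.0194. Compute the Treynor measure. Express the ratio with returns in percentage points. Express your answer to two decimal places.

12.52

β = Cov / Var = 0.0234 / 0.0194 = 1.2062
Treynor = (Rp − Rf) / β = (17.5% − 2.4%) / 1.2062 = 15.10 / 1.2062 = 12.5187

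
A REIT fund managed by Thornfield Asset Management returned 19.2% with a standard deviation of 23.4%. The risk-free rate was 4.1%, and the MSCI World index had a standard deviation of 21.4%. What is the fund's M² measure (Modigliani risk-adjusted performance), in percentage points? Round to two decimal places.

17.91

Sharpe = (Rp − Rf) / σp = (19.2% − 4.1%) / 23.4% = 0.6453
M² = Rf + Sharpe × σm = 4.1% + 0.6453 × 21.4% = 17.9094%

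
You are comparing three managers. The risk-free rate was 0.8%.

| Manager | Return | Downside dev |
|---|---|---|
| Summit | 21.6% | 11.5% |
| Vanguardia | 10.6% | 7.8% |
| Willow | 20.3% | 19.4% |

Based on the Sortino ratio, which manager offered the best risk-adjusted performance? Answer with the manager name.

Summit: Sortino ratio = (21.6% − 0.8%) / 11.5% = 1.809
Vanguardia: Sortino ratio = (10.6% − 0.8%) / 7.8% = 1.256
Willow: Sortino ratio = (20.3% − 0.8%) / 19.4% = 1.005
Highest: Summit (1.809).

Summit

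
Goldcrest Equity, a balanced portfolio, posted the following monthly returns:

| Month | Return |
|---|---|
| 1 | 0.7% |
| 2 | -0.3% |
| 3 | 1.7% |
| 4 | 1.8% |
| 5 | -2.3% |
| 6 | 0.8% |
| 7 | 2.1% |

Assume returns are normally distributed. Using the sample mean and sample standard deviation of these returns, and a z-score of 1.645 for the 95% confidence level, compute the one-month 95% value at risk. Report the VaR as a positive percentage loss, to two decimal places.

1.88

Mean return r̄ = 4.50 / 7 = 0.6429%
Sample std dev = √[14.1571 / 6] = 1.5361%
VaR = −(r̄ − z·σ) = −(0.6429 − 1.645 × 1.5361) = −(-1.8840) = 1.8840%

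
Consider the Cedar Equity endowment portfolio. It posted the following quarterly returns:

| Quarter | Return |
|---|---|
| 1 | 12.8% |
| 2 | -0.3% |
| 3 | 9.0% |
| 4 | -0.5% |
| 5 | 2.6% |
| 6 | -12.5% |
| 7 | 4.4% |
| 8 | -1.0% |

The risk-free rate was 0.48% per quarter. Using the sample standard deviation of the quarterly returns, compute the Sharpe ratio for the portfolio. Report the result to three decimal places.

μ = (12.8 − 0.3 + 9 − 0.5 + 2.6 − 12.5 + 4.4 − 1) / 8 = 14.50 / 8 = 1.8125%
Σ(r − μ)² = (12.8 − 1.8125)² + (-0.3 − 1.8125)² + … = 402.2688
sample σ = √(402.2688 / 7) = √57.4670 = 7.5807%
Sharpe = (μ − rf) / σ = (1.8125 − 0.48) / 7.5807 = 1.3325 / 7.5807 = 0.1758

0.176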